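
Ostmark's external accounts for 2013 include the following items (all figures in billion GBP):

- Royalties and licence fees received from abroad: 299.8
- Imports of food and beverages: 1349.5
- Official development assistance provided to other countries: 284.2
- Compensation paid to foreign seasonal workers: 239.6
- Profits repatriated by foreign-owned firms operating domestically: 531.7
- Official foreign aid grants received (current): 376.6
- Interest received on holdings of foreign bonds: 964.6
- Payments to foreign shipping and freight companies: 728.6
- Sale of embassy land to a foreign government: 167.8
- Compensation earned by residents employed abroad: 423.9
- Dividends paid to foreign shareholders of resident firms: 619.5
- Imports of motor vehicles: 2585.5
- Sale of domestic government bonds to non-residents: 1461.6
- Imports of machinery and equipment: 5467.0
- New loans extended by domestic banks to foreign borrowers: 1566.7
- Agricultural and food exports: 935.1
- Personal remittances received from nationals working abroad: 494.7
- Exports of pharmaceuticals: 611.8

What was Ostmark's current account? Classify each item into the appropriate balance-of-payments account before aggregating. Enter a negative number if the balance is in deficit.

Goods: 935.1 - 5467.0 + 611.8 - 2585.5 - 1349.5 = -7855.1
Services: 299.8 - 728.6 = -428.8
Primary income: -531.7 + 423.9 + 964.6 - 239.6 - 619.5 = -2.3
Secondary income: 376.6 + 494.7 - 284.2 = 587.1
Current account = (-7855.1) + (-428.8) + (-2.3) + 587.1 = -7699.1
(Excluded from the current account — capital account: sale of embassy land to a foreign government 167.8; financial account: sale of domestic government bonds to non-residents 1461.6, new loans extended by domestic banks to foreign borrowers 1566.7.)

-7699.1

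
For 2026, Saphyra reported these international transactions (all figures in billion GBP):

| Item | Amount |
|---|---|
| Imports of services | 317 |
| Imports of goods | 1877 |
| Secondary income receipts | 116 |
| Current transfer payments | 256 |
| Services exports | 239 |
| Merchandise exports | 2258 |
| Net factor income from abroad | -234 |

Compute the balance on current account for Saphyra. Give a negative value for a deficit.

Goods balance = 2258 - 1877 = 381
Services balance = 239 - 317 = -78
Trade balance (goods + services) = 381 + (-78) = 303
Net primary income = -234
Net secondary income = 116 - 256 = -140
Current account = 303 + (-234) + (-140) = -71

-71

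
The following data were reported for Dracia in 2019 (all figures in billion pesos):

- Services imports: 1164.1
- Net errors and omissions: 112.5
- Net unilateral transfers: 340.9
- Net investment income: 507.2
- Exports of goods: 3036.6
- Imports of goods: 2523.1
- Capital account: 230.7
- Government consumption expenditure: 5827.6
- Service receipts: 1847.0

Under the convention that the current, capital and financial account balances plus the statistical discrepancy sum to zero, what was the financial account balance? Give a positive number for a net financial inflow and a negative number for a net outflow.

Goods balance = 3036.6 - 2523.1 = 513.5
Services balance = 1847.0 - 1164.1 = 682.9
Trade balance (goods + services) = 513.5 + 682.9 = 1196.4
Net primary income = 507.2
Net secondary income = 340.9
Current account = 1196.4 + 507.2 + 340.9 = 2044.5
Financial account = -(2044.5 + 230.7 + 112.5) = -2387.7

-2387.7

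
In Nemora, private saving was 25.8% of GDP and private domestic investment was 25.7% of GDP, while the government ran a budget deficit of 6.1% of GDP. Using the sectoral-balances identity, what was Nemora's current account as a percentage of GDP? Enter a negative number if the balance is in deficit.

By the sectoral-balances identity, CA = (S_private - I) + (T - G).
Private balance = 25.8 - 25.7 = 0.1
Government balance (T - G) = -6.1
CA = 0.1 + (-6.1) = -6.0

-6.0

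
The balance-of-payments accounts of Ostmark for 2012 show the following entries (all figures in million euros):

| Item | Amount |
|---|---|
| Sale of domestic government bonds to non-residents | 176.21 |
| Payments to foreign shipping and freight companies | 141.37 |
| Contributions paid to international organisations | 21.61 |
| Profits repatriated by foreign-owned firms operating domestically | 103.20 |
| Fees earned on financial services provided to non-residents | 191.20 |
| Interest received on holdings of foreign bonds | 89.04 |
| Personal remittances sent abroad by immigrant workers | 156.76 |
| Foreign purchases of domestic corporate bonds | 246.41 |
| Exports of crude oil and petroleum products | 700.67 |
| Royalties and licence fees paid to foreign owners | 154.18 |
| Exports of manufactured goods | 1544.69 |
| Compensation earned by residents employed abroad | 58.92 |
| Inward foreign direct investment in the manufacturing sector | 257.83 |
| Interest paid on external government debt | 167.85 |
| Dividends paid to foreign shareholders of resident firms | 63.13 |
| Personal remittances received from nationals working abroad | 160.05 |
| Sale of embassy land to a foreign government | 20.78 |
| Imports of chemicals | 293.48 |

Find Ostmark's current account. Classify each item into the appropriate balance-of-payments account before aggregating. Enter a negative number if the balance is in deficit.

1642.99

Goods: 700.67 + 1544.69 - 293.48 = 1951.88
Services: -154.18 - 141.37 + 191.20 = -104.35
Primary income: -103.20 - 167.85 - 63.13 + 58.92 + 89.04 = -186.22
Secondary income: -21.61 - 156.76 + 160.05 = -18.32
Current account = 1951.88 + (-104.35) + (-186.22) + (-18.32) = 1642.99
(Excluded from the current account — financial account: sale of domestic government bonds to non-residents 176.21, foreign purchases of domestic corporate bonds 246.41, inward foreign direct investment in the manufacturing sector 257.83; capital account: sale of embassy land to a foreign government 20.78.)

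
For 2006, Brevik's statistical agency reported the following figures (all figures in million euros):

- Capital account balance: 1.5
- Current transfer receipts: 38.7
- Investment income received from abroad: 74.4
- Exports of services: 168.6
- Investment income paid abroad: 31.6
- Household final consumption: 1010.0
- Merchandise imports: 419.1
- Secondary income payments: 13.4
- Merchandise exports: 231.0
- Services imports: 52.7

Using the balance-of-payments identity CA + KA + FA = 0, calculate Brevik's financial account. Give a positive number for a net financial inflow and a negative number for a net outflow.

2.6

Goods balance = 231.0 - 419.1 = -188.1
Services balance = 168.6 - 52.7 = 115.9
Trade balance (goods + services) = -188.1 + 115.9 = -72.2
Net primary income = 74.4 - 31.6 = 42.8
Net secondary income = 38.7 - 13.4 = 25.3
Current account = -72.2 + 42.8 + 25.3 = -4.1
Financial account = -(-4.1 + 1.5) = 2.6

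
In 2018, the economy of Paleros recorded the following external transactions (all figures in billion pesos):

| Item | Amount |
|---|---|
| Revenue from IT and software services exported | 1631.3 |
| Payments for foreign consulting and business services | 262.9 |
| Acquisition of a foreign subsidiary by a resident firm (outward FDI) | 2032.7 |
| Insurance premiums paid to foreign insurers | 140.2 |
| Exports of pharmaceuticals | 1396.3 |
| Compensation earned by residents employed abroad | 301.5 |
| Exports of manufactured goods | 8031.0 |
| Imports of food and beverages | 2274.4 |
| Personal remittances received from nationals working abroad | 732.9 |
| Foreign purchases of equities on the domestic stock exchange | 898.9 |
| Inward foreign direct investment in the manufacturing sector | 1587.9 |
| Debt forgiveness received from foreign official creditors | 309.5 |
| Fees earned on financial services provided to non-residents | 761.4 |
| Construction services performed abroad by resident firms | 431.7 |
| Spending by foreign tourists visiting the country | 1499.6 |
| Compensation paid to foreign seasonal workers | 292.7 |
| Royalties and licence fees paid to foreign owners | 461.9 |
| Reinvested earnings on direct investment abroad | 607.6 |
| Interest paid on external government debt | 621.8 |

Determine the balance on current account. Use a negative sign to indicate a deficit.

Goods: 1396.3 - 2274.4 + 8031.0 = 7152.9
Services: -140.2 - 262.9 + 1631.3 + 761.4 + 431.7 + 1499.6 - 461.9 = 3459.0
Primary income: 301.5 - 621.8 - 292.7 + 607.6 = -5.4
Secondary income: 732.9
Current account = 7152.9 + 3459.0 + (-5.4) + 732.9 = 11339.4
(Excluded from the current account — financial account: acquisition of a foreign subsidiary by a resident firm (outward FDI) 2032.7, foreign purchases of equities on the domestic stock exchange 898.9, inward foreign direct investment in the manufacturing sector 1587.9; capital account: debt forgiveness received from foreign official creditors 309.5.)

11339.4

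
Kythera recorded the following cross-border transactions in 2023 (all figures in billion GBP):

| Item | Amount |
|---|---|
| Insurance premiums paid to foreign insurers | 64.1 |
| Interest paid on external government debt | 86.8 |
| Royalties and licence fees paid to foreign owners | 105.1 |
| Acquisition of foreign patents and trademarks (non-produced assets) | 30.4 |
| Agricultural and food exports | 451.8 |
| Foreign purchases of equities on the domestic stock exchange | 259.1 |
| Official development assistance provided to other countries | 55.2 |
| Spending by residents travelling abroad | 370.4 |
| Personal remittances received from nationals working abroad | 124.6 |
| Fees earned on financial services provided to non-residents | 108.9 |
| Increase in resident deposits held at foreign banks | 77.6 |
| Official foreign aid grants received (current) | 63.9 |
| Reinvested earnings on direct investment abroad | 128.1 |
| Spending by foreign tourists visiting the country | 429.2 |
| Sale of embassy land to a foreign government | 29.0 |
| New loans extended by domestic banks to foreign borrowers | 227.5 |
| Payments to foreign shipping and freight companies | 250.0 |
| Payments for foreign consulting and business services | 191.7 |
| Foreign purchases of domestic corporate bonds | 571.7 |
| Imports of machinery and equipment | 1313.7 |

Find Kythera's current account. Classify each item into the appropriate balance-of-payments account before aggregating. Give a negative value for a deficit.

Goods: 451.8 - 1313.7 = -861.9
Services: -250.0 - 370.4 + 108.9 + 429.2 - 191.7 - 105.1 - 64.1 = -443.2
Primary income: 128.1 - 86.8 = 41.3
Secondary income: 124.6 + 63.9 - 55.2 = 133.3
Current account = (-861.9) + (-443.2) + 41.3 + 133.3 = -1130.5
(Excluded from the current account — capital account: acquisition of foreign patents and trademarks (non-produced assets) 30.4, sale of embassy land to a foreign government 29.0; financial account: foreign purchases of equities on the domestic stock exchange 259.1, increase in resident deposits held at foreign banks 77.6, new loans extended by domestic banks to foreign borrowers 227.5, foreign purchases of domestic corporate bonds 571.7.)

-1130.5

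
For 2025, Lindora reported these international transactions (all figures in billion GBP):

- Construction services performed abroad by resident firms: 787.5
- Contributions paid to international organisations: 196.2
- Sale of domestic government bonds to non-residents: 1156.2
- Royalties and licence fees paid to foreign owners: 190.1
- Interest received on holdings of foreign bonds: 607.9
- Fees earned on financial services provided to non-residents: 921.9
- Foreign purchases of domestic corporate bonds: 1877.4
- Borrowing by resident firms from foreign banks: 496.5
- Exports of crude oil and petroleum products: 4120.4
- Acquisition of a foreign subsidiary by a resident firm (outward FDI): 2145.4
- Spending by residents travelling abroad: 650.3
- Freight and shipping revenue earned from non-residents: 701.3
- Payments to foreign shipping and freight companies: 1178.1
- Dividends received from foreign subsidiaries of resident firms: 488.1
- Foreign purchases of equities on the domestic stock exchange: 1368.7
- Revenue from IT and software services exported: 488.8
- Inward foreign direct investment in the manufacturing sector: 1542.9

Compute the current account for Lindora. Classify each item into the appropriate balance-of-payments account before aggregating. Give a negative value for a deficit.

5901.2

Goods: 4120.4
Services: -190.1 + 488.8 - 650.3 + 787.5 + 921.9 + 701.3 - 1178.1 = 881.0
Primary income: 607.9 + 488.1 = 1096.0
Secondary income: -196.2
Current account = 4120.4 + 881.0 + 1096.0 + (-196.2) = 5901.2
(Excluded from the current account — financial account: sale of domestic government bonds to non-residents 1156.2, foreign purchases of domestic corporate bonds 1877.4, borrowing by resident firms from foreign banks 496.5, acquisition of a foreign subsidiary by a resident firm (outward FDI) 2145.4, foreign purchases of equities on the domestic stock exchange 1368.7, inward foreign direct investment in the manufacturing sector 1542.9.)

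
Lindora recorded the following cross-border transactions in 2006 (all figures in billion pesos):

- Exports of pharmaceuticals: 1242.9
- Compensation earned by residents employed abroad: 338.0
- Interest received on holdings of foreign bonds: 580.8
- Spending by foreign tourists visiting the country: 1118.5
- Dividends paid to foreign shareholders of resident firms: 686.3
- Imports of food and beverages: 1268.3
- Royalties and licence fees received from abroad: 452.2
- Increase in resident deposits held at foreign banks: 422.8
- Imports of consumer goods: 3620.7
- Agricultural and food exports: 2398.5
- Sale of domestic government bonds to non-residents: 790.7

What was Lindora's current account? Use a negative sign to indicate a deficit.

Goods: 1242.9 - 1268.3 - 3620.7 + 2398.5 = -1247.6
Services: 452.2 + 1118.5 = 1570.7
Primary income: -686.3 + 580.8 + 338.0 = 232.5
Current account = (-1247.6) + 1570.7 + 232.5 = 555.6
(Excluded from the current account — financial account: increase in resident deposits held at foreign banks 422.8, sale of domestic government bonds to non-residents 790.7.)

555.6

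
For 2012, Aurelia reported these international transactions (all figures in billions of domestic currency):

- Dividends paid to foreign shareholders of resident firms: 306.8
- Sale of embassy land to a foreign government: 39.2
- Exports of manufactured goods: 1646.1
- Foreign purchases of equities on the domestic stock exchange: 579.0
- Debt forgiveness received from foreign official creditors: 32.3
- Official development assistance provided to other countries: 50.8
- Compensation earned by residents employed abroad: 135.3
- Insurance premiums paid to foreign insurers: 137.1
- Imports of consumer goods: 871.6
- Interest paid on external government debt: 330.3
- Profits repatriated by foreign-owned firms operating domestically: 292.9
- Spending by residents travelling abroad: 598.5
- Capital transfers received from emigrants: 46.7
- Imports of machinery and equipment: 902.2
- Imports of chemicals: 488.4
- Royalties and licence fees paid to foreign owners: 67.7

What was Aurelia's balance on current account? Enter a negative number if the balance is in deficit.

Goods: -488.4 + 1646.1 - 871.6 - 902.2 = -616.1
Services: -598.5 - 67.7 - 137.1 = -803.3
Primary income: 135.3 - 306.8 - 292.9 - 330.3 = -794.7
Secondary income: -50.8
Current account = (-616.1) + (-803.3) + (-794.7) + (-50.8) = -2264.9
(Excluded from the current account — capital account: sale of embassy land to a foreign government 39.2, debt forgiveness received from foreign official creditors 32.3, capital transfers received from emigrants 46.7; financial account: foreign purchases of equities on the domestic stock exchange 579.0.)

-2264.9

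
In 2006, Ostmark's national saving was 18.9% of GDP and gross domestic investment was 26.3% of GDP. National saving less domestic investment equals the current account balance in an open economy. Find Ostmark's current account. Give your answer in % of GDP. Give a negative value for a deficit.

S - I = CA (net lending to the rest of the world).
CA = S - I = 18.9 - 26.3 = -7.4

-7.4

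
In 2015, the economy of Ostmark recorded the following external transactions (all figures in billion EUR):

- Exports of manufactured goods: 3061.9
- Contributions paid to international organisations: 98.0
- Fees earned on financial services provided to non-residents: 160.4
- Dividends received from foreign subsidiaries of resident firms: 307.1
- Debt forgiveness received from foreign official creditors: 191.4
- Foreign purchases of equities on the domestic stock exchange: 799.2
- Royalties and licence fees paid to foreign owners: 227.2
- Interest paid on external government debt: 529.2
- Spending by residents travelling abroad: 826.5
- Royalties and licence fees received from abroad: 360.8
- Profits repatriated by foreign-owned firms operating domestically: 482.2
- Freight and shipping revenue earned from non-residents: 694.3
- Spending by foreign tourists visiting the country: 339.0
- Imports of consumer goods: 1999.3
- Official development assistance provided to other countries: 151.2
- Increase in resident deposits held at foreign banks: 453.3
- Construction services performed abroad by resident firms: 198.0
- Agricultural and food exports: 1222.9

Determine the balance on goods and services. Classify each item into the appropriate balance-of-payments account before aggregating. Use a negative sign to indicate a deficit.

Goods: 3061.9 - 1999.3 + 1222.9 = 2285.5
Services: 360.8 + 198.0 - 826.5 - 227.2 + 694.3 + 160.4 + 339.0 = 698.8
Trade balance = 2285.5 + 698.8 = 2984.3
(Excluded from the trade balance — secondary income: contributions paid to international organisations 98.0, official development assistance provided to other countries 151.2; primary income: dividends received from foreign subsidiaries of resident firms 307.1, interest paid on external government debt 529.2, profits repatriated by foreign-owned firms operating domestically 482.2; capital account: debt forgiveness received from foreign official creditors 191.4; financial account: foreign purchases of equities on the domestic stock exchange 799.2, increase in resident deposits held at foreign banks 453.3.)

2984.3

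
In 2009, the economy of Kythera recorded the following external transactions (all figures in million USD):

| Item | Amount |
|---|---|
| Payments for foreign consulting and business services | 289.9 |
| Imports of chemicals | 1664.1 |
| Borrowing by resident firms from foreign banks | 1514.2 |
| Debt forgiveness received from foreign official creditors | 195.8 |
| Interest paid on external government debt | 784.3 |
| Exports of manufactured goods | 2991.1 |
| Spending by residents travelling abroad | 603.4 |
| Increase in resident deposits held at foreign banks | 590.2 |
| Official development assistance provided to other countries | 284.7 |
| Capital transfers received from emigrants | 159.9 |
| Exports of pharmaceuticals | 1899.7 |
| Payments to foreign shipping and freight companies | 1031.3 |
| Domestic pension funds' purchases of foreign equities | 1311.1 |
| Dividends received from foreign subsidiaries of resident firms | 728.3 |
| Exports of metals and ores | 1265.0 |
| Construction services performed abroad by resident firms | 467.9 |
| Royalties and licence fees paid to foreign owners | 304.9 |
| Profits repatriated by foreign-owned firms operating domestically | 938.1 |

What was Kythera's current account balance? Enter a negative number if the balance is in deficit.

1451.3

Goods: 1265.0 + 2991.1 - 1664.1 + 1899.7 = 4491.7
Services: -289.9 + 467.9 - 304.9 - 1031.3 - 603.4 = -1761.6
Primary income: -784.3 - 938.1 + 728.3 = -994.1
Secondary income: -284.7
Current account = 4491.7 + (-1761.6) + (-994.1) + (-284.7) = 1451.3
(Excluded from the current account — financial account: borrowing by resident firms from foreign banks 1514.2, increase in resident deposits held at foreign banks 590.2, domestic pension funds' purchases of foreign equities 1311.1; capital account: debt forgiveness received from foreign official creditors 195.8, capital transfers received from emigrants 159.9.)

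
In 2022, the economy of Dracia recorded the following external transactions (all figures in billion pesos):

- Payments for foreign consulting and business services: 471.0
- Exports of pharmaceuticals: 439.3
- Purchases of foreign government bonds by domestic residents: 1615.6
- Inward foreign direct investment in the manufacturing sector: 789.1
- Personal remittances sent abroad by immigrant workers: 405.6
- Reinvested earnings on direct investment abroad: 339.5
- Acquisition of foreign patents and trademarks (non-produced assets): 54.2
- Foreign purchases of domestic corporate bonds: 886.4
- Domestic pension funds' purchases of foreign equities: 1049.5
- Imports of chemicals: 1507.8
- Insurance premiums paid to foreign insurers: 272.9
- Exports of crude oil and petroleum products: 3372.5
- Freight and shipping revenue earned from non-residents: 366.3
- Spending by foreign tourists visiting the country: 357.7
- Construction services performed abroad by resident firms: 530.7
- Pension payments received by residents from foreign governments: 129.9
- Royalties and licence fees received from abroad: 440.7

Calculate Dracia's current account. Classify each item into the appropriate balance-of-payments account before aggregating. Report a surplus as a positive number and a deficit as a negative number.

3319.3

Goods: -1507.8 + 3372.5 + 439.3 = 2304.0
Services: -471.0 + 440.7 + 366.3 - 272.9 + 357.7 + 530.7 = 951.5
Primary income: 339.5
Secondary income: -405.6 + 129.9 = -275.7
Current account = 2304.0 + 951.5 + 339.5 + (-275.7) = 3319.3
(Excluded from the current account — financial account: purchases of foreign government bonds by domestic residents 1615.6, inward foreign direct investment in the manufacturing sector 789.1, foreign purchases of domestic corporate bonds 886.4, domestic pension funds' purchases of foreign equities 1049.5; capital account: acquisition of foreign patents and trademarks (non-produced assets) 54.2.)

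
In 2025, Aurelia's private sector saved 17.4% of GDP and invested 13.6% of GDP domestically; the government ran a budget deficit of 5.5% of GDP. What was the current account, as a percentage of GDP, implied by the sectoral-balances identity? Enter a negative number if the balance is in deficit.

By the sectoral-balances identity, CA = (S_private - I) + (T - G).
Private balance = 17.4 - 13.6 = 3.8
Government balance (T - G) = -5.5
CA = 3.8 + (-5.5) = -1.7

-1.7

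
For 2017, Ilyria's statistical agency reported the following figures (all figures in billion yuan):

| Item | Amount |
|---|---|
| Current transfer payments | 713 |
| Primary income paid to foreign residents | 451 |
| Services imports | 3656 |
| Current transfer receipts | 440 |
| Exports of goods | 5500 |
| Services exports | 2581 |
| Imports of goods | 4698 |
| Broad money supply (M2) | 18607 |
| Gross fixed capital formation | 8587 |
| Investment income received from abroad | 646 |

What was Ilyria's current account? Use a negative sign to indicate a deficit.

-351

Goods balance = 5500 - 4698 = 802
Services balance = 2581 - 3656 = -1075
Trade balance (goods + services) = 802 + (-1075) = -273
Net primary income = 646 - 451 = 195
Net secondary income = 440 - 713 = -273
Current account = -273 + 195 + (-273) = -351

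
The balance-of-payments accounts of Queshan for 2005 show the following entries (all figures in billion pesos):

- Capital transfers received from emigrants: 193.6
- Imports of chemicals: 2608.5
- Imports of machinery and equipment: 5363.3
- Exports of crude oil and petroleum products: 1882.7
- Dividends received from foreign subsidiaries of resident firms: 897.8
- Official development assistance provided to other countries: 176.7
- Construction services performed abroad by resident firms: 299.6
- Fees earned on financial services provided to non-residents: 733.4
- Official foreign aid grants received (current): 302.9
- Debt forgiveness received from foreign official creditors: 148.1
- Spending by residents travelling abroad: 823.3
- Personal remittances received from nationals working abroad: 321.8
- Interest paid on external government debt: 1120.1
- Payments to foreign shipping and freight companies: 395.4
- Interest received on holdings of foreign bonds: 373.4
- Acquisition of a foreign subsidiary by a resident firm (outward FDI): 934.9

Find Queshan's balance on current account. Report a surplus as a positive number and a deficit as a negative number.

-5675.7

Goods: -2608.5 + 1882.7 - 5363.3 = -6089.1
Services: 299.6 + 733.4 - 823.3 - 395.4 = -185.7
Primary income: -1120.1 + 897.8 + 373.4 = 151.1
Secondary income: 302.9 + 321.8 - 176.7 = 448.0
Current account = (-6089.1) + (-185.7) + 151.1 + 448.0 = -5675.7
(Excluded from the current account — capital account: capital transfers received from emigrants 193.6, debt forgiveness received from foreign official creditors 148.1; financial account: acquisition of a foreign subsidiary by a resident firm (outward FDI) 934.9.)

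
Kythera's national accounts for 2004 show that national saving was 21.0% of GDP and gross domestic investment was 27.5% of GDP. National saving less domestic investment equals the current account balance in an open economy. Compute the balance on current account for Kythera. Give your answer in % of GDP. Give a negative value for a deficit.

-6.5

CA = S - I = 21.0 - 27.5 = -6.5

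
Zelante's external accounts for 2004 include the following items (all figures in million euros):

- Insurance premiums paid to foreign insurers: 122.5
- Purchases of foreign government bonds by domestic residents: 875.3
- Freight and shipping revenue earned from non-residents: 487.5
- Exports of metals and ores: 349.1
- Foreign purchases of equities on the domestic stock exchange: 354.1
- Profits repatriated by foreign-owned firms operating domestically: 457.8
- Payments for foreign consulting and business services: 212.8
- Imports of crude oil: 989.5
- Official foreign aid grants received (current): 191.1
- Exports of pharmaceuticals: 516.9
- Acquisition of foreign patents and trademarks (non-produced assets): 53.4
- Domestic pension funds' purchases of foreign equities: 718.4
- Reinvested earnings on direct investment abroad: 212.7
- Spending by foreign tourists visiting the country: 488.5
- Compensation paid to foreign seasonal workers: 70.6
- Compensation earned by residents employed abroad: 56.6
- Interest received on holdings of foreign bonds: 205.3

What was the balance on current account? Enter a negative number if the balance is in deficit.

654.5

Goods: -989.5 + 516.9 + 349.1 = -123.5
Services: -122.5 - 212.8 + 488.5 + 487.5 = 640.7
Primary income: -457.8 - 70.6 + 56.6 + 212.7 + 205.3 = -53.8
Secondary income: 191.1
Current account = (-123.5) + 640.7 + (-53.8) + 191.1 = 654.5
(Excluded from the current account — financial account: purchases of foreign government bonds by domestic residents 875.3, foreign purchases of equities on the domestic stock exchange 354.1, domestic pension funds' purchases of foreign equities 718.4; capital account: acquisition of foreign patents and trademarks (non-produced assets) 53.4.)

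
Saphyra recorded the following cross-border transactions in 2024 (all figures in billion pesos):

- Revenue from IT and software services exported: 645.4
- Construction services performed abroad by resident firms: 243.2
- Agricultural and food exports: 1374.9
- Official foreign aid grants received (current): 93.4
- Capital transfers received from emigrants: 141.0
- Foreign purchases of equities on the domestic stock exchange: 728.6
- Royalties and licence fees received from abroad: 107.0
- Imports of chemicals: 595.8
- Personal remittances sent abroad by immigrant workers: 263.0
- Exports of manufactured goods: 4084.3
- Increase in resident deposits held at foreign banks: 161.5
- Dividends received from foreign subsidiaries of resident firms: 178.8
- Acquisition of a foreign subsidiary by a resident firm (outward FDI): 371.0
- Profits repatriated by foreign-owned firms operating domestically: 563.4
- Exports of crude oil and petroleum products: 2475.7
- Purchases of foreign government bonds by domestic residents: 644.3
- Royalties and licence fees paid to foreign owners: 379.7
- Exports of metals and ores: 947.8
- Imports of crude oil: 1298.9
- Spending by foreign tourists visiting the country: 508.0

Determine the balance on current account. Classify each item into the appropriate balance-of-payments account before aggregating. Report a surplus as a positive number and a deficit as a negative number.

7557.7

Goods: 2475.7 + 1374.9 - 595.8 + 947.8 + 4084.3 - 1298.9 = 6988.0
Services: 107.0 + 645.4 - 379.7 + 508.0 + 243.2 = 1123.9
Primary income: -563.4 + 178.8 = -384.6
Secondary income: -263.0 + 93.4 = -169.6
Current account = 6988.0 + 1123.9 + (-384.6) + (-169.6) = 7557.7
(Excluded from the current account — capital account: capital transfers received from emigrants 141.0; financial account: foreign purchases of equities on the domestic stock exchange 728.6, increase in resident deposits held at foreign banks 161.5, acquisition of a foreign subsidiary by a resident firm (outward FDI) 371.0, purchases of foreign government bonds by domestic residents 644.3.)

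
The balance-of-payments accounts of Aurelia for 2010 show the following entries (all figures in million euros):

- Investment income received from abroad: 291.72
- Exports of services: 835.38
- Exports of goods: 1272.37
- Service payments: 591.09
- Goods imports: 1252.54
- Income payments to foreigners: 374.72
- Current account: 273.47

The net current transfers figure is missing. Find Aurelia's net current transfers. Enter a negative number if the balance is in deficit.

92.35

Current account = goods balance + services balance + net primary income + net secondary income
Sum of the known components = 181.12
Net current transfers = CA - (known components) = 273.47 - 181.12 = 92.35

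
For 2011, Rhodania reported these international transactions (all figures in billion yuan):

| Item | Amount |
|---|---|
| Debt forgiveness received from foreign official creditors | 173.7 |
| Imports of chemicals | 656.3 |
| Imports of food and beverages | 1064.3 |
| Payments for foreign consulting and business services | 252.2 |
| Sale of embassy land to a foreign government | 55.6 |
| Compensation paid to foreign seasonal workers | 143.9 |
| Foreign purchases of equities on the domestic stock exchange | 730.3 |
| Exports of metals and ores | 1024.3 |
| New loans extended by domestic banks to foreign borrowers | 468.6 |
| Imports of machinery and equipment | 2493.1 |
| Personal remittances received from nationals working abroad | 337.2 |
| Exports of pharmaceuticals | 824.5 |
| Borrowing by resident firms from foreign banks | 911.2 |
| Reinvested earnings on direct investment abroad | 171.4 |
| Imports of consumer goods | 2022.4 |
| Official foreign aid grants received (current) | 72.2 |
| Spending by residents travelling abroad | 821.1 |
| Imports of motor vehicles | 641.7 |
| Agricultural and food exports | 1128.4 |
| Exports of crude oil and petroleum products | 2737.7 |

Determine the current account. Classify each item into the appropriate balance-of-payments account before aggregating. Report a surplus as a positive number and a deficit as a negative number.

-1799.3

Goods: 1024.3 - 656.3 - 2493.1 + 824.5 + 2737.7 + 1128.4 - 641.7 - 1064.3 - 2022.4 = -1162.9
Services: -252.2 - 821.1 = -1073.3
Primary income: -143.9 + 171.4 = 27.5
Secondary income: 72.2 + 337.2 = 409.4
Current account = (-1162.9) + (-1073.3) + 27.5 + 409.4 = -1799.3
(Excluded from the current account — capital account: debt forgiveness received from foreign official creditors 173.7, sale of embassy land to a foreign government 55.6; financial account: foreign purchases of equities on the domestic stock exchange 730.3, new loans extended by domestic banks to foreign borrowers 468.6, borrowing by resident firms from foreign banks 911.2.)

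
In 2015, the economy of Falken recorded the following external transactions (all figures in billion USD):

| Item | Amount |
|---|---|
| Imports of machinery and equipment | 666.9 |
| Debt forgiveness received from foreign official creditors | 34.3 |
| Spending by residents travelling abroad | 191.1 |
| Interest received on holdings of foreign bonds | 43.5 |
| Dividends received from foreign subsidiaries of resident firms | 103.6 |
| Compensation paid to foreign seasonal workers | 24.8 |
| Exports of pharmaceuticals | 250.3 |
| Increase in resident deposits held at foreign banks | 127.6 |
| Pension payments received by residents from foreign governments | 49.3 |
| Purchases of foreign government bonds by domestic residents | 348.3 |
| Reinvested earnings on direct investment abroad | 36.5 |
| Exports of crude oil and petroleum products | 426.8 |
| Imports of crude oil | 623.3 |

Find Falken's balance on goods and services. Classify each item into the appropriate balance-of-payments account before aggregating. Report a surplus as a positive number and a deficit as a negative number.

Goods: 426.8 + 250.3 - 623.3 - 666.9 = -613.1
Services: -191.1
Trade balance = -613.1 + (-191.1) = -804.2
(Excluded from the trade balance — capital account: debt forgiveness received from foreign official creditors 34.3; primary income: interest received on holdings of foreign bonds 43.5, dividends received from foreign subsidiaries of resident firms 103.6, compensation paid to foreign seasonal workers 24.8, reinvested earnings on direct investment abroad 36.5; financial account: increase in resident deposits held at foreign banks 127.6, purchases of foreign government bonds by domestic residents 348.3; secondary income: pension payments received by residents from foreign governments 49.3.)

-804.2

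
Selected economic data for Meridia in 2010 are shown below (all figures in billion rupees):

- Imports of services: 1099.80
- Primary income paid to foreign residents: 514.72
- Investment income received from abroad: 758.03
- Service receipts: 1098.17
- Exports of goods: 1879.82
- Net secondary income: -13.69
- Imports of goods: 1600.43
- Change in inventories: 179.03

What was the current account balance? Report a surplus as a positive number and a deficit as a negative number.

507.38

Goods balance = 1879.82 - 1600.43 = 279.39
Services balance = 1098.17 - 1099.80 = -1.63
Trade balance (goods + services) = 279.39 + (-1.63) = 277.76
Net primary income = 758.03 - 514.72 = 243.31
Net secondary income = -13.69
Current account = 277.76 + 243.31 + (-13.69) = 507.38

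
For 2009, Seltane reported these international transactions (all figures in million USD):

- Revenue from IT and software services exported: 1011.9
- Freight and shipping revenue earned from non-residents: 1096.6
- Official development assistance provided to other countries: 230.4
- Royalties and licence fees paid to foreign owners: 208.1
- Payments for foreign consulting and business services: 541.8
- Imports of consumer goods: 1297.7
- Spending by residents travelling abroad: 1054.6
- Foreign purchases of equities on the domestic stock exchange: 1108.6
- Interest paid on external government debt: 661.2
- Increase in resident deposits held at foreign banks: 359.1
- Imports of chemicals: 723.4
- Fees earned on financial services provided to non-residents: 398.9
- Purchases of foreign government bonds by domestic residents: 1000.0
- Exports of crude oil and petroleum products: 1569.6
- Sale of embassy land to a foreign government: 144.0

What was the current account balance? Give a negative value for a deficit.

-640.2

Goods: 1569.6 - 1297.7 - 723.4 = -451.5
Services: -208.1 + 1011.9 + 1096.6 + 398.9 - 1054.6 - 541.8 = 702.9
Primary income: -661.2
Secondary income: -230.4
Current account = (-451.5) + 702.9 + (-661.2) + (-230.4) = -640.2
(Excluded from the current account — financial account: foreign purchases of equities on the domestic stock exchange 1108.6, increase in resident deposits held at foreign banks 359.1, purchases of foreign government bonds by domestic residents 1000.0; capital account: sale of embassy land to a foreign government 144.0.)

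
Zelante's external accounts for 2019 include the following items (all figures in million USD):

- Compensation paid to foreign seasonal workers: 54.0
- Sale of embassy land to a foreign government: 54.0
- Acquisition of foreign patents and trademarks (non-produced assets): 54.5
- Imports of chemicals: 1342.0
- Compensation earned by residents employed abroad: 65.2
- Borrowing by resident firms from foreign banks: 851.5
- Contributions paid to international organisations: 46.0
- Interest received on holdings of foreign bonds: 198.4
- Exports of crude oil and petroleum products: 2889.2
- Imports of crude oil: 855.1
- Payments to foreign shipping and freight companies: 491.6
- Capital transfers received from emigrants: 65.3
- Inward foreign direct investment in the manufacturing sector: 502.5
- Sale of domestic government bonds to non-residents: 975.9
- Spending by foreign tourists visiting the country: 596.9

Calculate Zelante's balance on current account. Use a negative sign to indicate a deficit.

961.0

Goods: 2889.2 - 855.1 - 1342.0 = 692.1
Services: -491.6 + 596.9 = 105.3
Primary income: 198.4 + 65.2 - 54.0 = 209.6
Secondary income: -46.0
Current account = 692.1 + 105.3 + 209.6 + (-46.0) = 961.0
(Excluded from the current account — capital account: sale of embassy land to a foreign government 54.0, acquisition of foreign patents and trademarks (non-produced assets) 54.5, capital transfers received from emigrants 65.3; financial account: borrowing by resident firms from foreign banks 851.5, inward foreign direct investment in the manufacturing sector 502.5, sale of domestic government bonds to non-residents 975.9.)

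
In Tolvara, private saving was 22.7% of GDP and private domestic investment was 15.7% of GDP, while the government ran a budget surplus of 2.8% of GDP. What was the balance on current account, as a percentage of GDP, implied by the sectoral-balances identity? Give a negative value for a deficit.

By the sectoral-balances identity, CA = (S_private - I) + (T - G).
Private balance = 22.7 - 15.7 = 7.0
Government balance (T - G) = 2.8
CA = 7.0 + 2.8 = 9.8

9.8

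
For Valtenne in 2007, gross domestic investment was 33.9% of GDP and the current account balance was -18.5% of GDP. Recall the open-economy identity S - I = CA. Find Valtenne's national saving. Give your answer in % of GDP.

S = I + CA = 33.9 + (-18.5) = 15.4

15.4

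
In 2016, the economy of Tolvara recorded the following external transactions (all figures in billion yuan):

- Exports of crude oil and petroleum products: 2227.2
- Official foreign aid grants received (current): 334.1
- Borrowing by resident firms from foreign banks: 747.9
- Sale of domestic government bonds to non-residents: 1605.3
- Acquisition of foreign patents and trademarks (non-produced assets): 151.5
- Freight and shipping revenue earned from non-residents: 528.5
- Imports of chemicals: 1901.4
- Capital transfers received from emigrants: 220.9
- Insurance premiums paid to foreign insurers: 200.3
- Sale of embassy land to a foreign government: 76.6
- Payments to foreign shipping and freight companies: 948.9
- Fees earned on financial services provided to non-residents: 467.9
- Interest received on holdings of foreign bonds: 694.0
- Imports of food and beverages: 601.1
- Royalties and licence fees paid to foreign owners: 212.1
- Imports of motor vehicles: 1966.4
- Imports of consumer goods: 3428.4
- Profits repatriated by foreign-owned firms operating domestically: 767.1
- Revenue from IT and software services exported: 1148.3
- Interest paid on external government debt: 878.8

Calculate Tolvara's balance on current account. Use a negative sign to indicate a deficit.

-5504.5

Goods: -1966.4 - 1901.4 - 3428.4 + 2227.2 - 601.1 = -5670.1
Services: -212.1 - 948.9 - 200.3 + 467.9 + 1148.3 + 528.5 = 783.4
Primary income: -878.8 + 694.0 - 767.1 = -951.9
Secondary income: 334.1
Current account = (-5670.1) + 783.4 + (-951.9) + 334.1 = -5504.5
(Excluded from the current account — financial account: borrowing by resident firms from foreign banks 747.9, sale of domestic government bonds to non-residents 1605.3; capital account: acquisition of foreign patents and trademarks (non-produced assets) 151.5, capital transfers received from emigrants 220.9, sale of embassy land to a foreign government 76.6.)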